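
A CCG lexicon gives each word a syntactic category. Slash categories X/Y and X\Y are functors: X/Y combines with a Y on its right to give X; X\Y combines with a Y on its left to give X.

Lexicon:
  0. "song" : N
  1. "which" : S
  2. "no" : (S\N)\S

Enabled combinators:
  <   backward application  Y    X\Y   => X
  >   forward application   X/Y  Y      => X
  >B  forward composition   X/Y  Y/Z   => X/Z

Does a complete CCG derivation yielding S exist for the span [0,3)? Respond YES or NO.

[0,3] S   <
  [0,1] "song" : N
  [1,3] S\N   <
    [1,2] "which" : S
    [2,3] "no" : (S\N)\S

YES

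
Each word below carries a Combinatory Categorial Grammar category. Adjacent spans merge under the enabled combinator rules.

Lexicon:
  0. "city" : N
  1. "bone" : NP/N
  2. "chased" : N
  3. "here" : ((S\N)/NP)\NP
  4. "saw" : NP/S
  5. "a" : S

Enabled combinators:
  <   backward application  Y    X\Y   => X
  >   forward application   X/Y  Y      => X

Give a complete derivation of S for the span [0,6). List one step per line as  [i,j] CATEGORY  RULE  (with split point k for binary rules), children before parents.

[0,1] N  lex  "city"
[1,2] NP/N  lex  "bone"
[2,3] N  lex  "chased"
[1,3] NP  >  k=2
[3,4] ((S\N)/NP)\NP  lex  "here"
[1,4] (S\N)/NP  <  k=3
[4,5] NP/S  lex  "saw"
[5,6] S  lex  "a"
[4,6] NP  >  k=5
[1,6] S\N  >  k=4
[0,6] S  <  k=1

[0,6] S   <
  [0,1] "city" : N
  [1,6] S\N   >
    [1,4] (S\N)/NP   <
      [1,3] NP   >
        [1,2] "bone" : NP/N
        [2,3] "chased" : N
      [3,4] "here" : ((S\N)/NP)\NP
    [4,6] NP   >
      [4,5] "saw" : NP/S
      [5,6] "a" : S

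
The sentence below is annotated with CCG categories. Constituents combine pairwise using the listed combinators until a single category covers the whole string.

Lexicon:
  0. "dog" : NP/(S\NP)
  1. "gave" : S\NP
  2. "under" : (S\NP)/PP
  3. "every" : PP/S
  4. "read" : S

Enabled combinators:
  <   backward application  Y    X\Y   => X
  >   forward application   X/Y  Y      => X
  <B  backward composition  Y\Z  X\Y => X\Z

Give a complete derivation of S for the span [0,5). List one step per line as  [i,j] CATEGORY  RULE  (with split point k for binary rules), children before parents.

[0,1] NP/(S\NP)  lex  "dog"
[1,2] S\NP  lex  "gave"
[0,2] NP  >  k=1
[2,3] (S\NP)/PP  lex  "under"
[3,4] PP/S  lex  "every"
[4,5] S  lex  "read"
[3,5] PP  >  k=4
[2,5] S\NP  >  k=3
[0,5] S  <  k=2

[0,5] S   <
  [0,2] NP   >
    [0,1] "dog" : NP/(S\NP)
    [1,2] "gave" : S\NP
  [2,5] S\NP   >
    [2,3] "under" : (S\NP)/PP
    [3,5] PP   >
      [3,4] "every" : PP/S
      [4,5] "read" : S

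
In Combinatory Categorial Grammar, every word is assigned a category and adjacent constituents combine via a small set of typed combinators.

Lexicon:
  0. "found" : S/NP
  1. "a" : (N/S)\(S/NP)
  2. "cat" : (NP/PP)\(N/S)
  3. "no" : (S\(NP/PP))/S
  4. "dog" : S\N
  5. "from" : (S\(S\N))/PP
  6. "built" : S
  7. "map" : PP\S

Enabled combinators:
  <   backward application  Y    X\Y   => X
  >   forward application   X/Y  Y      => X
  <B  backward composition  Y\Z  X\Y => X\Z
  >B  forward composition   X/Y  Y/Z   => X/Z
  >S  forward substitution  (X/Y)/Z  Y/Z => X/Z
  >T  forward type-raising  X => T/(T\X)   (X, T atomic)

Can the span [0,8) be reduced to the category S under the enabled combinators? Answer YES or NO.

YES

[0,8] S   <
  [0,3] NP/PP   <
    [0,2] N/S   <
      [0,1] "found" : S/NP
      [1,2] "a" : (N/S)\(S/NP)
    [2,3] "cat" : (NP/PP)\(N/S)
  [3,8] S\(NP/PP)   >
    [3,4] "no" : (S\(NP/PP))/S
    [4,8] S   <
      [4,5] "dog" : S\N
      [5,8] S\(S\N)   >
        [5,6] "from" : (S\(S\N))/PP
        [6,8] PP   <
          [6,7] "built" : S
          [7,8] "map" : PP\S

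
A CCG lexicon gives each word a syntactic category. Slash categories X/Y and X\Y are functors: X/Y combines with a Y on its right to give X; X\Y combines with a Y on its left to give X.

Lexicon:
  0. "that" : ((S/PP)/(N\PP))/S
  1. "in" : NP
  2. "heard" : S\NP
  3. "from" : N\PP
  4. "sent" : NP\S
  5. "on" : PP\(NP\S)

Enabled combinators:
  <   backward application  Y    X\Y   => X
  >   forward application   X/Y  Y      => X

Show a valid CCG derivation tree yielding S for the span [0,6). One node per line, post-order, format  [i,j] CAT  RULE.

[0,1] ((S/PP)/(N\PP))/S  lex  "that"
[1,2] NP  lex  "in"
[2,3] S\NP  lex  "heard"
[1,3] S  <  k=2
[0,3] (S/PP)/(N\PP)  >  k=1
[3,4] N\PP  lex  "from"
[0,4] S/PP  >  k=3
[4,5] NP\S  lex  "sent"
[5,6] PP\(NP\S)  lex  "on"
[4,6] PP  <  k=5
[0,6] S  >  k=4

[0,6] S   >
  [0,4] S/PP   >
    [0,3] (S/PP)/(N\PP)   >
      [0,1] "that" : ((S/PP)/(N\PP))/S
      [1,3] S   <
        [1,2] "in" : NP
        [2,3] "heard" : S\NP
    [3,4] "from" : N\PP
  [4,6] PP   <
    [4,5] "sent" : NP\S
    [5,6] "on" : PP\(NP\S)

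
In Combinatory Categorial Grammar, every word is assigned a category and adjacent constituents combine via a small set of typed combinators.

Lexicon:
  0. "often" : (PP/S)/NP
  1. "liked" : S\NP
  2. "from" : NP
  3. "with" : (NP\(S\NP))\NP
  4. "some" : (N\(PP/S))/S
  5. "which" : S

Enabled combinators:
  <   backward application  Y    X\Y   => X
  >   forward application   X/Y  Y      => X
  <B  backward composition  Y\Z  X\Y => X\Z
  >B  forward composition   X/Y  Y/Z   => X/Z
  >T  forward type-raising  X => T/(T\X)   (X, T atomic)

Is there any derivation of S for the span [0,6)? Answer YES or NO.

NO

(PP/S)/NP S\NP NP (NP\(S\NP))\NP (N\(PP/S))/S S
CKY chart[0,6] = {N, N/(N\N), NP/(NP\N), PP/(PP\N), S/(S\N)}; S ∉ chart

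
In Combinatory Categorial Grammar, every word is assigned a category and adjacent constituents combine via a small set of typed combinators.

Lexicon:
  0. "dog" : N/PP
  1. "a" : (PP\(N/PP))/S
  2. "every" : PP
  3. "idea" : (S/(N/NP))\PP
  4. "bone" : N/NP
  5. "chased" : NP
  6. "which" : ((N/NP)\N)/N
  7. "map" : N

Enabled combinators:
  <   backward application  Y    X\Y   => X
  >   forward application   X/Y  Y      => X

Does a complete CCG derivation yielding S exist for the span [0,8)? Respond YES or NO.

N/PP (PP\(N/PP))/S PP (S/(N/NP))\PP N/NP NP ((N/NP)\N)/N N
CKY chart[0,8] = {PP}; S ∉ chart

NO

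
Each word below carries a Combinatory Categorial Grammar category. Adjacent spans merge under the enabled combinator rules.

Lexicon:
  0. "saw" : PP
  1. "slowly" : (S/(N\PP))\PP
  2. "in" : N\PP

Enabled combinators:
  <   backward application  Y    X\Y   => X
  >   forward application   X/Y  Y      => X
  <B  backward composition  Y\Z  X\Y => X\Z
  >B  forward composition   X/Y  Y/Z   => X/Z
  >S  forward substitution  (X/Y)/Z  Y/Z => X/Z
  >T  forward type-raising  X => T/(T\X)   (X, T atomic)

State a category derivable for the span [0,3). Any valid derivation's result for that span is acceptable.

S

[0,3] S   >
  [0,2] S/(N\PP)   <
    [0,1] "saw" : PP
    [1,2] "slowly" : (S/(N\PP))\PP
  [2,3] "in" : N\PP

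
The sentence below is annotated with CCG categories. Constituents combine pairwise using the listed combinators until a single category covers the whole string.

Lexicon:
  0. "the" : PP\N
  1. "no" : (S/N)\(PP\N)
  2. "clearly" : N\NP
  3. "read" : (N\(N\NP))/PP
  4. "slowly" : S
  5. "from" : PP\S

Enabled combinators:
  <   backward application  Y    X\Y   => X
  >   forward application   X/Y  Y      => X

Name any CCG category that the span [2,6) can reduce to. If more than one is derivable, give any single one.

N

[0,6] S   >
  [0,2] S/N   <
    [0,1] "the" : PP\N
    [1,2] "no" : (S/N)\(PP\N)
  [2,6] N   <
    [2,3] "clearly" : N\NP
    [3,6] N\(N\NP)   >
      [3,4] "read" : (N\(N\NP))/PP
      [4,6] PP   <
        [4,5] "slowly" : S
        [5,6] "from" : PP\S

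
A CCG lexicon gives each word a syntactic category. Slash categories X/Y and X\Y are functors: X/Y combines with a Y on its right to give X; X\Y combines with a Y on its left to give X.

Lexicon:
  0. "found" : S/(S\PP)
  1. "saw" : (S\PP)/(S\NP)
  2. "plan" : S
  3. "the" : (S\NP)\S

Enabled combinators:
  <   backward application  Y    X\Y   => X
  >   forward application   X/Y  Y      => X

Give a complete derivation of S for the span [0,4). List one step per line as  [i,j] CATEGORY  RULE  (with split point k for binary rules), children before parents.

[0,1] S/(S\PP)  lex  "found"
[1,2] (S\PP)/(S\NP)  lex  "saw"
[2,3] S  lex  "plan"
[3,4] (S\NP)\S  lex  "the"
[2,4] S\NP  <  k=3
[1,4] S\PP  >  k=2
[0,4] S  >  k=1

[0,4] S   >
  [0,1] "found" : S/(S\PP)
  [1,4] S\PP   >
    [1,2] "saw" : (S\PP)/(S\NP)
    [2,4] S\NP   <
      [2,3] "plan" : S
      [3,4] "the" : (S\NP)\S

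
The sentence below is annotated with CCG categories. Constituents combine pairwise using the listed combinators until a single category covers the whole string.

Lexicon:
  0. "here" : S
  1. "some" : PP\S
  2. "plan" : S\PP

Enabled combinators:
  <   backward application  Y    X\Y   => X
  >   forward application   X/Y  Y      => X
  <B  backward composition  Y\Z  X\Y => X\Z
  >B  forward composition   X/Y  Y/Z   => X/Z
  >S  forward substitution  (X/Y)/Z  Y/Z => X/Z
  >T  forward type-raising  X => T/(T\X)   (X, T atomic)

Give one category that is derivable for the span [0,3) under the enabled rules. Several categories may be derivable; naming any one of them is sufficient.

S

[0,3] S   <
  [0,2] PP   <
    [0,1] "here" : S
    [1,2] "some" : PP\S
  [2,3] "plan" : S\PP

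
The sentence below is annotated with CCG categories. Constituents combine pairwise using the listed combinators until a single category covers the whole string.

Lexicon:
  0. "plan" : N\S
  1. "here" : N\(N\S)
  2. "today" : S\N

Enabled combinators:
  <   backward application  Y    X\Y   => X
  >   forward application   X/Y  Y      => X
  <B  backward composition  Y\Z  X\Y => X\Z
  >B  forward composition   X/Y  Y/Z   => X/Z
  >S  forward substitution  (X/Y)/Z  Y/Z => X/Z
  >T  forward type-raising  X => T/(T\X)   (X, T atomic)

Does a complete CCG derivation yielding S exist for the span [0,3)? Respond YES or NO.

[0,3] S   <
  [0,2] N   <
    [0,1] "plan" : N\S
    [1,2] "here" : N\(N\S)
  [2,3] "today" : S\N

YES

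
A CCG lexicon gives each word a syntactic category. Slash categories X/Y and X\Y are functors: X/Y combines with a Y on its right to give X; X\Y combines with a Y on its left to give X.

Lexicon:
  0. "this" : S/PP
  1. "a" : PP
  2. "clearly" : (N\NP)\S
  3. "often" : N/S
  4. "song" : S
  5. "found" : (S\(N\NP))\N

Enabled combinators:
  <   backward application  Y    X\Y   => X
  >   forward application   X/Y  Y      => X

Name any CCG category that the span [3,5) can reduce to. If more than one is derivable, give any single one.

[0,6] S   <
  [0,3] N\NP   <
    [0,2] S   >
      [0,1] "this" : S/PP
      [1,2] "a" : PP
    [2,3] "clearly" : (N\NP)\S
  [3,6] S\(N\NP)   <
    [3,5] N   >
      [3,4] "often" : N/S
      [4,5] "song" : S
    [5,6] "found" : (S\(N\NP))\N

N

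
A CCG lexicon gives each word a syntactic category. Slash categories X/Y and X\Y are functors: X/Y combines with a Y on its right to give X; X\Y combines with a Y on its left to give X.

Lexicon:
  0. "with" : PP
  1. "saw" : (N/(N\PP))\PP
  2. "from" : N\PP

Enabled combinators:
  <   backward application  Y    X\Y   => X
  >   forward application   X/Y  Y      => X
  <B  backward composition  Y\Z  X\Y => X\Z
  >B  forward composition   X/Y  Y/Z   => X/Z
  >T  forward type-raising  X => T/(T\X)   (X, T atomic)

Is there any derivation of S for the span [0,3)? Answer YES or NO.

NO

PP (N/(N\PP))\PP N\PP
CKY chart[0,3] = {N, N/(N\N), NP/(NP\N), PP/(PP\N), S/(S\N)}; S ∉ chart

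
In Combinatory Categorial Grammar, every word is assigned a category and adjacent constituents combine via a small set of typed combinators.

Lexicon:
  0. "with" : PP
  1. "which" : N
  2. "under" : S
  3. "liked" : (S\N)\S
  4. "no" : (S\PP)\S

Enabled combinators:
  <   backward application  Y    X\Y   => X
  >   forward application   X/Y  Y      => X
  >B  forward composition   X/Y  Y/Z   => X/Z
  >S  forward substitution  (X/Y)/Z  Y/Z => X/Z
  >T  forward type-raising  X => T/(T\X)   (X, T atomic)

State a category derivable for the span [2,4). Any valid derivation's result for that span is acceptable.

[0,5] S   >
  [0,1] S/(S\PP)   >T
    [0,1] "with" : PP
  [1,5] S\PP   <
    [1,4] S   >
      [1,2] S/(S\N)   >T
        [1,2] "which" : N
      [2,4] S\N   <
        [2,3] "under" : S
        [3,4] "liked" : (S\N)\S
    [4,5] "no" : (S\PP)\S

S\N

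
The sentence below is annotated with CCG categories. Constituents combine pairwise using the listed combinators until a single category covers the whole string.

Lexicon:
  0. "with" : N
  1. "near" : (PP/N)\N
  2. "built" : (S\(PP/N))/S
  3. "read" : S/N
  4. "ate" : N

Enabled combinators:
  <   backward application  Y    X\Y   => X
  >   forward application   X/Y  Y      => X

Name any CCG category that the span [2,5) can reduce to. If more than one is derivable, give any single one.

[0,5] S   <
  [0,2] PP/N   <
    [0,1] "with" : N
    [1,2] "near" : (PP/N)\N
  [2,5] S\(PP/N)   >
    [2,3] "built" : (S\(PP/N))/S
    [3,5] S   >
      [3,4] "read" : S/N
      [4,5] "ate" : N

S\(PP/N)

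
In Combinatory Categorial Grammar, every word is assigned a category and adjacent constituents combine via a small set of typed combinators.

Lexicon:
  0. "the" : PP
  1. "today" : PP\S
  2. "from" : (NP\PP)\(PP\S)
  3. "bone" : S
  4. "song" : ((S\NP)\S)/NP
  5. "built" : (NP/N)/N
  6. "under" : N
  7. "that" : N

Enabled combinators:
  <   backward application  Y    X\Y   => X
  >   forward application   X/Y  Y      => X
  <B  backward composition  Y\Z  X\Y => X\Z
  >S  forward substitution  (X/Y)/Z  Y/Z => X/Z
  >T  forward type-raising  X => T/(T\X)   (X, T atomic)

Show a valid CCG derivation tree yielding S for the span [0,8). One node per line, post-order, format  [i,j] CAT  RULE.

[0,1] PP  lex  "the"
[1,2] PP\S  lex  "today"
[2,3] (NP\PP)\(PP\S)  lex  "from"
[1,3] NP\PP  <  k=2
[0,3] NP  <  k=1
[3,4] S  lex  "bone"
[4,5] ((S\NP)\S)/NP  lex  "song"
[5,6] (NP/N)/N  lex  "built"
[6,7] N  lex  "under"
[5,7] NP/N  >  k=6
[7,8] N  lex  "that"
[5,8] NP  >  k=7
[4,8] (S\NP)\S  >  k=5
[3,8] S\NP  <  k=4
[0,8] S  <  k=3

[0,8] S   <
  [0,3] NP   <
    [0,1] "the" : PP
    [1,3] NP\PP   <
      [1,2] "today" : PP\S
      [2,3] "from" : (NP\PP)\(PP\S)
  [3,8] S\NP   <
    [3,4] "bone" : S
    [4,8] (S\NP)\S   >
      [4,5] "song" : ((S\NP)\S)/NP
      [5,8] NP   >
        [5,7] NP/N   >
          [5,6] "built" : (NP/N)/N
          [6,7] "under" : N
        [7,8] "that" : N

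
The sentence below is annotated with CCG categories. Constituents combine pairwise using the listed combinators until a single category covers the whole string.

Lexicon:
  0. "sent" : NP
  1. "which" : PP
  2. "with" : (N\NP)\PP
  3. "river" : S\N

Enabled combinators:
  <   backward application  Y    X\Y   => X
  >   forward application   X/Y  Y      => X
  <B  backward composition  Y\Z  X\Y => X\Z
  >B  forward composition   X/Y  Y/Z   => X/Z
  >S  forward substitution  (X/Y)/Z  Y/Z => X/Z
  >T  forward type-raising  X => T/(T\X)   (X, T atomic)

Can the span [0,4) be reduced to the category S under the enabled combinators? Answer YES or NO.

[0,4] S   <
  [0,3] N   <
    [0,1] "sent" : NP
    [1,3] N\NP   <
      [1,2] "which" : PP
      [2,3] "with" : (N\NP)\PP
  [3,4] "river" : S\N

YES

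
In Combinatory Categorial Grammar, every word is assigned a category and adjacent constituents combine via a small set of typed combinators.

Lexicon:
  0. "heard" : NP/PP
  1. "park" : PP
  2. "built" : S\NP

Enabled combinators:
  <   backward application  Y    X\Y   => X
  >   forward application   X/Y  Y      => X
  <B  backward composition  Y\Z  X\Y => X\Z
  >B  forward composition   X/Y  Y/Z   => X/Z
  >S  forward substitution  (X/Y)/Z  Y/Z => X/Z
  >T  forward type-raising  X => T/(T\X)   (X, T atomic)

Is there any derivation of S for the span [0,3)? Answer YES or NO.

[0,3] S   <
  [0,2] NP   >
    [0,1] "heard" : NP/PP
    [1,2] "park" : PP
  [2,3] "built" : S\NP

YES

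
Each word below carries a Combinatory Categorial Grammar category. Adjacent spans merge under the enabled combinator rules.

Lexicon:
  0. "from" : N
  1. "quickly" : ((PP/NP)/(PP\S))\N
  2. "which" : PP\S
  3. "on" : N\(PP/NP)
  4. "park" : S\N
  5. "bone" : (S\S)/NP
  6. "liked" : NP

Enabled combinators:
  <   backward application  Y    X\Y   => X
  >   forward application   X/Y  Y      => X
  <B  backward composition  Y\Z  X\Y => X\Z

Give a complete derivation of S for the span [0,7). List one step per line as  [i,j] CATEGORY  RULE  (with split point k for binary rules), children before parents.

[0,1] N  lex  "from"
[1,2] ((PP/NP)/(PP\S))\N  lex  "quickly"
[0,2] (PP/NP)/(PP\S)  <  k=1
[2,3] PP\S  lex  "which"
[0,3] PP/NP  >  k=2
[3,4] N\(PP/NP)  lex  "on"
[0,4] N  <  k=3
[4,5] S\N  lex  "park"
[5,6] (S\S)/NP  lex  "bone"
[6,7] NP  lex  "liked"
[5,7] S\S  >  k=6
[4,7] S\N  <B  k=5
[0,7] S  <  k=4

[0,7] S   <
  [0,4] N   <
    [0,3] PP/NP   >
      [0,2] (PP/NP)/(PP\S)   <
        [0,1] "from" : N
        [1,2] "quickly" : ((PP/NP)/(PP\S))\N
      [2,3] "which" : PP\S
    [3,4] "on" : N\(PP/NP)
  [4,7] S\N   <B
    [4,5] "park" : S\N
    [5,7] S\S   >
      [5,6] "bone" : (S\S)/NP
      [6,7] "liked" : NP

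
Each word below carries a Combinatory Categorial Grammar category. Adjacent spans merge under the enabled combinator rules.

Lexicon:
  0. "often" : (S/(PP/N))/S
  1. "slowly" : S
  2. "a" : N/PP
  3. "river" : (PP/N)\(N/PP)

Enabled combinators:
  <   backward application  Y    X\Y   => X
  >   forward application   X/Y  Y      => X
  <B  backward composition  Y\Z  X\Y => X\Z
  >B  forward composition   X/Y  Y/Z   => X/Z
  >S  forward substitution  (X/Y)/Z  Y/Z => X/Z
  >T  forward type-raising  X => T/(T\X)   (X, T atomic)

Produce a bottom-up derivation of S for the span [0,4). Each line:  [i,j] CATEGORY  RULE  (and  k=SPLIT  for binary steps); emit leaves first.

[0,4] S   >
  [0,2] S/(PP/N)   >
    [0,1] "often" : (S/(PP/N))/S
    [1,2] "slowly" : S
  [2,4] PP/N   <
    [2,3] "a" : N/PP
    [3,4] "river" : (PP/N)\(N/PP)

[0,1] (S/(PP/N))/S  lex  "often"
[1,2] S  lex  "slowly"
[0,2] S/(PP/N)  >  k=1
[2,3] N/PP  lex  "a"
[3,4] (PP/N)\(N/PP)  lex  "river"
[2,4] PP/N  <  k=3
[0,4] S  >  k=2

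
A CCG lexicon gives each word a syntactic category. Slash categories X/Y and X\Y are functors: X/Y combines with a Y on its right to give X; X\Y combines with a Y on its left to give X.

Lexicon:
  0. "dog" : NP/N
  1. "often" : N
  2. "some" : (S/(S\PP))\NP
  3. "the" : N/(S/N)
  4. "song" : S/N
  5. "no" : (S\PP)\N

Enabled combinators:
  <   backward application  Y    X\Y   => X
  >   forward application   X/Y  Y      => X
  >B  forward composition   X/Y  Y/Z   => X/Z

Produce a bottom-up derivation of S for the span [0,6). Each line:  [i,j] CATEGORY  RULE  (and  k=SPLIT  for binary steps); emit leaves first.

[0,6] S   >
  [0,3] S/(S\PP)   <
    [0,2] NP   >
      [0,1] "dog" : NP/N
      [1,2] "often" : N
    [2,3] "some" : (S/(S\PP))\NP
  [3,6] S\PP   <
    [3,5] N   >
      [3,4] "the" : N/(S/N)
      [4,5] "song" : S/N
    [5,6] "no" : (S\PP)\N

[0,1] NP/N  lex  "dog"
[1,2] N  lex  "often"
[0,2] NP  >  k=1
[2,3] (S/(S\PP))\NP  lex  "some"
[0,3] S/(S\PP)  <  k=2
[3,4] N/(S/N)  lex  "the"
[4,5] S/N  lex  "song"
[3,5] N  >  k=4
[5,6] (S\PP)\N  lex  "no"
[3,6] S\PP  <  k=5
[0,6] S  >  k=3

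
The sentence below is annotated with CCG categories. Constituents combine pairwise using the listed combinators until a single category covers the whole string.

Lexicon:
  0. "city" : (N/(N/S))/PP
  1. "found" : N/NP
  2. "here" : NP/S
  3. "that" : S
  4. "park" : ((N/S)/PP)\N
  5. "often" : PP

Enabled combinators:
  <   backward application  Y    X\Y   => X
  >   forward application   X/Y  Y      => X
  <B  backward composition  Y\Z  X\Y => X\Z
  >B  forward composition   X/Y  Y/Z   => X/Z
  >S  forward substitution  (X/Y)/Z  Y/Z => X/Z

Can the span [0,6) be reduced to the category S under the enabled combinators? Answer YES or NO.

NO

(N/(N/S))/PP N/NP NP/S S ((N/S)/PP)\N PP
CKY chart[0,6] = {N}; S ∉ chart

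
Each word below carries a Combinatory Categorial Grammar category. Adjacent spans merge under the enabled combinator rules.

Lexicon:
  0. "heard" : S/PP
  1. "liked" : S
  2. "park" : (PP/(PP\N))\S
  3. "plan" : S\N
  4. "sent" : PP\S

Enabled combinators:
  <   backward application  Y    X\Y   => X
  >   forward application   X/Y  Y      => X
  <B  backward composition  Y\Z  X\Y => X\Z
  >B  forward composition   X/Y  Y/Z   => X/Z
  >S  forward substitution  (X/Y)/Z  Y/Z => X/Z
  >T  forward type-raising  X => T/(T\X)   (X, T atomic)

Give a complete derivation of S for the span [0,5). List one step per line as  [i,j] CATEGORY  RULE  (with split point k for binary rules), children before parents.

[0,5] S   >
  [0,1] "heard" : S/PP
  [1,5] PP   >
    [1,3] PP/(PP\N)   <
      [1,2] "liked" : S
      [2,3] "park" : (PP/(PP\N))\S
    [3,5] PP\N   <B
      [3,4] "plan" : S\N
      [4,5] "sent" : PP\S

[0,1] S/PP  lex  "heard"
[1,2] S  lex  "liked"
[2,3] (PP/(PP\N))\S  lex  "park"
[1,3] PP/(PP\N)  <  k=2
[3,4] S\N  lex  "plan"
[4,5] PP\S  lex  "sent"
[3,5] PP\N  <B  k=4
[1,5] PP  >  k=3
[0,5] S  >  k=1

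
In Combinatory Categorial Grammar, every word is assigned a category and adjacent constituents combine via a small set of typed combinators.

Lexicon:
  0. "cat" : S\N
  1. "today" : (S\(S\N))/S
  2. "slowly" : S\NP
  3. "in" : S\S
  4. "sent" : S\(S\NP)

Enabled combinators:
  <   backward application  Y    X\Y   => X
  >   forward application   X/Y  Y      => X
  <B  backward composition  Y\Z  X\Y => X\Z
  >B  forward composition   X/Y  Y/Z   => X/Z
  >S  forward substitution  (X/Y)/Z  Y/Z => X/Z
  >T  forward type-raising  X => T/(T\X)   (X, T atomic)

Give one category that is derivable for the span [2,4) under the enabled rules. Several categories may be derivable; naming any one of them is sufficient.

[0,5] S   <
  [0,1] "cat" : S\N
  [1,5] S\(S\N)   >
    [1,2] "today" : (S\(S\N))/S
    [2,5] S   <
      [2,4] S\NP   <B
        [2,3] "slowly" : S\NP
        [3,4] "in" : S\S
      [4,5] "sent" : S\(S\NP)

S\NP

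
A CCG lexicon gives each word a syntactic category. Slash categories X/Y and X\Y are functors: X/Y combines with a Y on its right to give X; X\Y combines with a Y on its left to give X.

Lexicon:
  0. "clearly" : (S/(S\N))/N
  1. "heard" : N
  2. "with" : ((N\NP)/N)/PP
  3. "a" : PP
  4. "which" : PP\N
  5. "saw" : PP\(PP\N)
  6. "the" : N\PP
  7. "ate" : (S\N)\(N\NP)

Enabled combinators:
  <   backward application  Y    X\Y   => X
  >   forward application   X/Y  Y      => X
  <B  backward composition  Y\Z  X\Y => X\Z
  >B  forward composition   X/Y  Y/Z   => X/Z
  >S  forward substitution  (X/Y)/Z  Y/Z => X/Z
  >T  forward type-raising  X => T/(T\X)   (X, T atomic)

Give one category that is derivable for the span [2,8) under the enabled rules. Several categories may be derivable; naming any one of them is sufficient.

S\N

[0,8] S   >
  [0,2] S/(S\N)   >
    [0,1] "clearly" : (S/(S\N))/N
    [1,2] "heard" : N
  [2,8] S\N   <
    [2,7] N\NP   >
      [2,4] (N\NP)/N   >
        [2,3] "with" : ((N\NP)/N)/PP
        [3,4] "a" : PP
      [4,7] N   <
        [4,6] PP   <
          [4,5] "which" : PP\N
          [5,6] "saw" : PP\(PP\N)
        [6,7] "the" : N\PP
    [7,8] "ate" : (S\N)\(N\NP)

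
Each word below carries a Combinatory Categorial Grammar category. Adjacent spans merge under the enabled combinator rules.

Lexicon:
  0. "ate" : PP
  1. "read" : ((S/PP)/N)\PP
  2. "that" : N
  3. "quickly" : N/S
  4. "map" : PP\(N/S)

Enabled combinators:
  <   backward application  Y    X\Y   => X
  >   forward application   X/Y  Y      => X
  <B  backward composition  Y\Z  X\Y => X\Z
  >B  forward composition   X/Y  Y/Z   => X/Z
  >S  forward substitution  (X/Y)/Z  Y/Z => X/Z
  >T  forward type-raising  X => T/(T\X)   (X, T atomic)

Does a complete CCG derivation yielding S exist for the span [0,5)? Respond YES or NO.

[0,5] S   >
  [0,3] S/PP   >
    [0,2] (S/PP)/N   <
      [0,1] "ate" : PP
      [1,2] "read" : ((S/PP)/N)\PP
    [2,3] "that" : N
  [3,5] PP   <
    [3,4] "quickly" : N/S
    [4,5] "map" : PP\(N/S)

YES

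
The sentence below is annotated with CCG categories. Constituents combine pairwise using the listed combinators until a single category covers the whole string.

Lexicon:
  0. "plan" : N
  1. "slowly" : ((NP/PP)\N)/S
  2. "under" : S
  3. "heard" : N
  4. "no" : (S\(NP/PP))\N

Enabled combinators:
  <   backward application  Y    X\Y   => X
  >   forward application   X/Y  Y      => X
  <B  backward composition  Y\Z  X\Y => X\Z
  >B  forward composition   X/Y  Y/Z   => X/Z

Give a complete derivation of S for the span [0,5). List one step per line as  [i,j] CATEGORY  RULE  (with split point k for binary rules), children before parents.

[0,1] N  lex  "plan"
[1,2] ((NP/PP)\N)/S  lex  "slowly"
[2,3] S  lex  "under"
[1,3] (NP/PP)\N  >  k=2
[0,3] NP/PP  <  k=1
[3,4] N  lex  "heard"
[4,5] (S\(NP/PP))\N  lex  "no"
[3,5] S\(NP/PP)  <  k=4
[0,5] S  <  k=3

[0,5] S   <
  [0,3] NP/PP   <
    [0,1] "plan" : N
    [1,3] (NP/PP)\N   >
      [1,2] "slowly" : ((NP/PP)\N)/S
      [2,3] "under" : S
  [3,5] S\(NP/PP)   <
    [3,4] "heard" : N
    [4,5] "no" : (S\(NP/PP))\N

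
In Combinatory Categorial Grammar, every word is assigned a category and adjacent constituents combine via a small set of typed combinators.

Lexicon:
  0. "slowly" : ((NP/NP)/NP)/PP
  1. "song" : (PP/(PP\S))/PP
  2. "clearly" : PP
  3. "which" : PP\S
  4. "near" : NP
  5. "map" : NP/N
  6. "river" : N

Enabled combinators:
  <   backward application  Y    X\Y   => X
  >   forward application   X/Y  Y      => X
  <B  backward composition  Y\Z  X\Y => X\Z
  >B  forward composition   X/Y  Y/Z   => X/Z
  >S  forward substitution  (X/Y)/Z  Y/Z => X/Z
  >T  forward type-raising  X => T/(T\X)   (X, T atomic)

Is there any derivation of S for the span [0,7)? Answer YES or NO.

NO

((NP/NP)/NP)/PP (PP/(PP\S))/PP PP PP\S NP NP/N N
CKY chart[0,7] = {N/(N\NP), NP, NP/(NP\NP), NP/(N\N), PP/(PP\NP), S/(S\NP)}; S ∉ chart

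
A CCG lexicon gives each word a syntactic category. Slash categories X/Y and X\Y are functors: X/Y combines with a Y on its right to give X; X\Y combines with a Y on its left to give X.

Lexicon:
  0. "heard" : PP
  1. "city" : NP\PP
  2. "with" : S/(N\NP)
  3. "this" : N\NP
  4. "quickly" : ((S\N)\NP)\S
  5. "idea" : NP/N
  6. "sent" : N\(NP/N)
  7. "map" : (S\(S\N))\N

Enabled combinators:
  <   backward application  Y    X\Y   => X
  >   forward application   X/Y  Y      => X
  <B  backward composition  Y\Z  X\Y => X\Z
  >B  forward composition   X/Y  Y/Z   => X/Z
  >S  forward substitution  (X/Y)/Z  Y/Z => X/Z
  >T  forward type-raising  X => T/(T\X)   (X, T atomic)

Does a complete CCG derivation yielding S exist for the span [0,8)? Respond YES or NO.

[0,8] S   <
  [0,5] S\N   <
    [0,2] NP   <
      [0,1] "heard" : PP
      [1,2] "city" : NP\PP
    [2,5] (S\N)\NP   <
      [2,4] S   >
        [2,3] "with" : S/(N\NP)
        [3,4] "this" : N\NP
      [4,5] "quickly" : ((S\N)\NP)\S
  [5,8] S\(S\N)   <
    [5,7] N   <
      [5,6] "idea" : NP/N
      [6,7] "sent" : N\(NP/N)
    [7,8] "map" : (S\(S\N))\N

YES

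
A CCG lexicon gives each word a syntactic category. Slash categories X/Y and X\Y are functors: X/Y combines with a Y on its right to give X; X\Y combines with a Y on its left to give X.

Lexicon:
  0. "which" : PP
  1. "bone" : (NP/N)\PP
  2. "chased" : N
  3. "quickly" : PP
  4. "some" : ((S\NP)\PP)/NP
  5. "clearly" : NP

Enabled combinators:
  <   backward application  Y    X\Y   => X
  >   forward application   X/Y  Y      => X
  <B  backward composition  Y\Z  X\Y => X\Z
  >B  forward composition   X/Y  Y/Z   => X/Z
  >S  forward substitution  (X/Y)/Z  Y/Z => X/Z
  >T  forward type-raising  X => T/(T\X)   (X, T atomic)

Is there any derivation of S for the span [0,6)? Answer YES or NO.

YES

[0,6] S   <
  [0,3] NP   >
    [0,2] NP/N   <
      [0,1] "which" : PP
      [1,2] "bone" : (NP/N)\PP
    [2,3] "chased" : N
  [3,6] S\NP   <
    [3,4] "quickly" : PP
    [4,6] (S\NP)\PP   >
      [4,5] "some" : ((S\NP)\PP)/NP
      [5,6] "clearly" : NP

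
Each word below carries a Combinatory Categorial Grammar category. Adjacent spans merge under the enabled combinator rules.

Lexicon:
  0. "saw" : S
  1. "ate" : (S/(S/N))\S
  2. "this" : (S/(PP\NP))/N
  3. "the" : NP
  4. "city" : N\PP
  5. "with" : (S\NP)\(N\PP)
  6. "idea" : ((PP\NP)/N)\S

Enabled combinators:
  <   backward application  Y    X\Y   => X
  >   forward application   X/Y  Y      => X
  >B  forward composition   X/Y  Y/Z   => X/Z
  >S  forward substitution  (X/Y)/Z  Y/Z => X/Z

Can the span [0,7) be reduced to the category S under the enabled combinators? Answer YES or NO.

[0,7] S   >
  [0,2] S/(S/N)   <
    [0,1] "saw" : S
    [1,2] "ate" : (S/(S/N))\S
  [2,7] S/N   >S
    [2,3] "this" : (S/(PP\NP))/N
    [3,7] (PP\NP)/N   <
      [3,6] S   <
        [3,4] "the" : NP
        [4,6] S\NP   <
          [4,5] "city" : N\PP
          [5,6] "with" : (S\NP)\(N\PP)
      [6,7] "idea" : ((PP\NP)/N)\S

YES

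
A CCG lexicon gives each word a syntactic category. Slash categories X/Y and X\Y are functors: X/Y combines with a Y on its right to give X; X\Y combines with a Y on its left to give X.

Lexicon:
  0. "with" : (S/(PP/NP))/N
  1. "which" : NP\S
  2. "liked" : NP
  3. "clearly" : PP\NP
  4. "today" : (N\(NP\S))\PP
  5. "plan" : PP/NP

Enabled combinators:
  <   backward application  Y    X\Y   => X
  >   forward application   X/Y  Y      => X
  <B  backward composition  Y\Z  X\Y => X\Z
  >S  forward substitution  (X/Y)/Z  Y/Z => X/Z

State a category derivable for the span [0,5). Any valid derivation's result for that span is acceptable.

S/(PP/NP)

[0,6] S   >
  [0,5] S/(PP/NP)   >
    [0,1] "with" : (S/(PP/NP))/N
    [1,5] N   <
      [1,2] "which" : NP\S
      [2,5] N\(NP\S)   <
        [2,4] PP   <
          [2,3] "liked" : NP
          [3,4] "clearly" : PP\NP
        [4,5] "today" : (N\(NP\S))\PP
  [5,6] "plan" : PP/NP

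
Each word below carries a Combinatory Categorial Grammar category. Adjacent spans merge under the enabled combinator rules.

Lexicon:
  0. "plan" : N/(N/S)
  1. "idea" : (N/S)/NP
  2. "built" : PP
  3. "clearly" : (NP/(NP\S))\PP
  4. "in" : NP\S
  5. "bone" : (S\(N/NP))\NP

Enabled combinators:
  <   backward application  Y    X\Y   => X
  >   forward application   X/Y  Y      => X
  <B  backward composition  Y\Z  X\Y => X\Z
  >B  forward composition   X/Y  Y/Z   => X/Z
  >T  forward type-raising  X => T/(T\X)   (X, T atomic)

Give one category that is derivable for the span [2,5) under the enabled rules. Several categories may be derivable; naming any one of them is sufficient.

[0,6] S   <
  [0,2] N/NP   >B
    [0,1] "plan" : N/(N/S)
    [1,2] "idea" : (N/S)/NP
  [2,6] S\(N/NP)   <
    [2,5] NP   >
      [2,4] NP/(NP\S)   <
        [2,3] "built" : PP
        [3,4] "clearly" : (NP/(NP\S))\PP
      [4,5] "in" : NP\S
    [5,6] "bone" : (S\(N/NP))\NP

NP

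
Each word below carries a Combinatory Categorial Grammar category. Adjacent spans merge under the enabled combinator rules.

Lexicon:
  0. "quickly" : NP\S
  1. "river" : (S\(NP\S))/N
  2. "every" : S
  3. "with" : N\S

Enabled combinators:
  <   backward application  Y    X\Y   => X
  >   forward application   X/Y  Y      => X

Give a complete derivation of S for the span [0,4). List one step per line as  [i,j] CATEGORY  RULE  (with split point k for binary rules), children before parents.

[0,4] S   <
  [0,1] "quickly" : NP\S
  [1,4] S\(NP\S)   >
    [1,2] "river" : (S\(NP\S))/N
    [2,4] N   <
      [2,3] "every" : S
      [3,4] "with" : N\S

[0,1] NP\S  lex  "quickly"
[1,2] (S\(NP\S))/N  lex  "river"
[2,3] S  lex  "every"
[3,4] N\S  lex  "with"
[2,4] N  <  k=3
[1,4] S\(NP\S)  >  k=2
[0,4] S  <  k=1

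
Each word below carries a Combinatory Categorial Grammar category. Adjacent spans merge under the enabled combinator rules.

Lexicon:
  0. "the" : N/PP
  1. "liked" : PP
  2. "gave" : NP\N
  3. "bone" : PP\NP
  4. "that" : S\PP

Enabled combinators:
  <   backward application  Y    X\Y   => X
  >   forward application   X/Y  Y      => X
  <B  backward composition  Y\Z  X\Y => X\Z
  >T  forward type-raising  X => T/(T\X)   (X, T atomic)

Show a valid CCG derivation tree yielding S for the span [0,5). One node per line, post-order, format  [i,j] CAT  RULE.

[0,1] N/PP  lex  "the"
[1,2] PP  lex  "liked"
[0,2] N  >  k=1
[2,3] NP\N  lex  "gave"
[0,3] NP  <  k=2
[3,4] PP\NP  lex  "bone"
[4,5] S\PP  lex  "that"
[3,5] S\NP  <B  k=4
[0,5] S  <  k=3

[0,5] S   <
  [0,3] NP   <
    [0,2] N   >
      [0,1] "the" : N/PP
      [1,2] "liked" : PP
    [2,3] "gave" : NP\N
  [3,5] S\NP   <B
    [3,4] "bone" : PP\NP
    [4,5] "that" : S\PP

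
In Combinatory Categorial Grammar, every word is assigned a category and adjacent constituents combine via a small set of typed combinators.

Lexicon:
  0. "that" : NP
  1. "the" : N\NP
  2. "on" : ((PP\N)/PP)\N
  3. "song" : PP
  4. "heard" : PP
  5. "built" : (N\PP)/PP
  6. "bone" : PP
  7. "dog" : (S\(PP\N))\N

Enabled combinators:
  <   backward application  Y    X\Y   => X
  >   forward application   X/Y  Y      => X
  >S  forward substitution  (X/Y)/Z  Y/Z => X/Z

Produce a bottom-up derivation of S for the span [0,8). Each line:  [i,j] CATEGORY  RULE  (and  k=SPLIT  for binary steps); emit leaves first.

[0,8] S   <
  [0,4] PP\N   >
    [0,3] (PP\N)/PP   <
      [0,2] N   <
        [0,1] "that" : NP
        [1,2] "the" : N\NP
      [2,3] "on" : ((PP\N)/PP)\N
    [3,4] "song" : PP
  [4,8] S\(PP\N)   <
    [4,7] N   <
      [4,5] "heard" : PP
      [5,7] N\PP   >
        [5,6] "built" : (N\PP)/PP
        [6,7] "bone" : PP
    [7,8] "dog" : (S\(PP\N))\N

[0,1] NP  lex  "that"
[1,2] N\NP  lex  "the"
[0,2] N  <  k=1
[2,3] ((PP\N)/PP)\N  lex  "on"
[0,3] (PP\N)/PP  <  k=2
[3,4] PP  lex  "song"
[0,4] PP\N  >  k=3
[4,5] PP  lex  "heard"
[5,6] (N\PP)/PP  lex  "built"
[6,7] PP  lex  "bone"
[5,7] N\PP  >  k=6
[4,7] N  <  k=5
[7,8] (S\(PP\N))\N  lex  "dog"
[4,8] S\(PP\N)  <  k=7
[0,8] S  <  k=4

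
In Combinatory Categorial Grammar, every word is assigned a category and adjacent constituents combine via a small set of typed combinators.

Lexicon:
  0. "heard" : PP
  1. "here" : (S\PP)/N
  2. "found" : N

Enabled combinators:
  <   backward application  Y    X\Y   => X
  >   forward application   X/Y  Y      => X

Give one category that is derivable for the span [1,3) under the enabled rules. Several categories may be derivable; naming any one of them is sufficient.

S\PP

[0,3] S   <
  [0,1] "heard" : PP
  [1,3] S\PP   >
    [1,2] "here" : (S\PP)/N
    [2,3] "found" : N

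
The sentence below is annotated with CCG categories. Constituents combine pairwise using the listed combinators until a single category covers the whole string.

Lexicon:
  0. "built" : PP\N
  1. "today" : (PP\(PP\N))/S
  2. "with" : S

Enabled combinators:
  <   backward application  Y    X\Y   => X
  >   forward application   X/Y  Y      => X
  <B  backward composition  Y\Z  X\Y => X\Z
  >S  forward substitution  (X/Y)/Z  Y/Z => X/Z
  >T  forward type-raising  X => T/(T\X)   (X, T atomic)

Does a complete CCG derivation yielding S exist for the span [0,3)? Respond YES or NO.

NO

PP\N (PP\(PP\N))/S S
CKY chart[0,3] = {N/(N\PP), NP/(NP\PP), PP, PP/(PP\PP), S/(S\PP)}; S ∉ chart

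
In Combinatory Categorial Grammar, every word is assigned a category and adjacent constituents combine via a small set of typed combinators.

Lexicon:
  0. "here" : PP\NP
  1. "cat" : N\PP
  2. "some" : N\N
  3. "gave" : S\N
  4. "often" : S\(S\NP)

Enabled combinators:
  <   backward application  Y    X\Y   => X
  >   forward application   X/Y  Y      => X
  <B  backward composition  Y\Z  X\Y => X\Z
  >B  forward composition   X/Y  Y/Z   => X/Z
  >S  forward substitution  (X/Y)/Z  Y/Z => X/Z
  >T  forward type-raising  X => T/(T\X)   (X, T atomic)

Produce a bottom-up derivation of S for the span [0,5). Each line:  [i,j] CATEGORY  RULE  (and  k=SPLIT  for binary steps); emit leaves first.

[0,1] PP\NP  lex  "here"
[1,2] N\PP  lex  "cat"
[0,2] N\NP  <B  k=1
[2,3] N\N  lex  "some"
[0,3] N\NP  <B  k=2
[3,4] S\N  lex  "gave"
[0,4] S\NP  <B  k=3
[4,5] S\(S\NP)  lex  "often"
[0,5] S  <  k=4

[0,5] S   <
  [0,4] S\NP   <B
    [0,3] N\NP   <B
      [0,2] N\NP   <B
        [0,1] "here" : PP\NP
        [1,2] "cat" : N\PP
      [2,3] "some" : N\N
    [3,4] "gave" : S\N
  [4,5] "often" : S\(S\NP)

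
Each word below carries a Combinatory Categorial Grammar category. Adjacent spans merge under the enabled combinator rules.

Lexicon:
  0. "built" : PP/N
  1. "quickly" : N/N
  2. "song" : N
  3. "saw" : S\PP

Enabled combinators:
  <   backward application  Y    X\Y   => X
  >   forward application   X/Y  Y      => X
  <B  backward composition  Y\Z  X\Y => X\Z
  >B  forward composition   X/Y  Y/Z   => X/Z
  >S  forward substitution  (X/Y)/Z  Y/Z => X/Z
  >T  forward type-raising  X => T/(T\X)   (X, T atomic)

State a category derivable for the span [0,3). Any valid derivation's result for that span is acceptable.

[0,4] S   <
  [0,3] PP   >
    [0,2] PP/N   >B
      [0,1] "built" : PP/N
      [1,2] "quickly" : N/N
    [2,3] "song" : N
  [3,4] "saw" : S\PP

PP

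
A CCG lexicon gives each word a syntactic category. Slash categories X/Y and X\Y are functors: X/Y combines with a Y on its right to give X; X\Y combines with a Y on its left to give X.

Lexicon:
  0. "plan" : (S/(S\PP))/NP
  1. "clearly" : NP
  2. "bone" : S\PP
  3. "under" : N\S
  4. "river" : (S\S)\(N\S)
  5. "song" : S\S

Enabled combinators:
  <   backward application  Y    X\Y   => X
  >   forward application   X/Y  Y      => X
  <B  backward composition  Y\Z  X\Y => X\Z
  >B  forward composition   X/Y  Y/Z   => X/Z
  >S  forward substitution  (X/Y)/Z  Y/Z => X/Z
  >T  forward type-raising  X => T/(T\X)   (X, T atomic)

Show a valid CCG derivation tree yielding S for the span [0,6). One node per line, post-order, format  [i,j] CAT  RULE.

[0,6] S   >
  [0,2] S/(S\PP)   >
    [0,1] "plan" : (S/(S\PP))/NP
    [1,2] "clearly" : NP
  [2,6] S\PP   <B
    [2,3] "bone" : S\PP
    [3,6] S\S   <B
      [3,5] S\S   <
        [3,4] "under" : N\S
        [4,5] "river" : (S\S)\(N\S)
      [5,6] "song" : S\S

[0,1] (S/(S\PP))/NP  lex  "plan"
[1,2] NP  lex  "clearly"
[0,2] S/(S\PP)  >  k=1
[2,3] S\PP  lex  "bone"
[3,4] N\S  lex  "under"
[4,5] (S\S)\(N\S)  lex  "river"
[3,5] S\S  <  k=4
[5,6] S\S  lex  "song"
[3,6] S\S  <B  k=5
[2,6] S\PP  <B  k=3
[0,6] S  >  k=2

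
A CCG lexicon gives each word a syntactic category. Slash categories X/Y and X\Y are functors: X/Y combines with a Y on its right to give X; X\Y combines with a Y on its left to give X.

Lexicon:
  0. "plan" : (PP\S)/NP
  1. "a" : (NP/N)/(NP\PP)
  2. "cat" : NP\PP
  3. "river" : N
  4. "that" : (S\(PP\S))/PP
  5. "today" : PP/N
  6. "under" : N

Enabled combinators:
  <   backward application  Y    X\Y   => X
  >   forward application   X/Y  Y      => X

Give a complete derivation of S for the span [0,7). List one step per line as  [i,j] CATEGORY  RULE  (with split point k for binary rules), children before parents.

[0,1] (PP\S)/NP  lex  "plan"
[1,2] (NP/N)/(NP\PP)  lex  "a"
[2,3] NP\PP  lex  "cat"
[1,3] NP/N  >  k=2
[3,4] N  lex  "river"
[1,4] NP  >  k=3
[0,4] PP\S  >  k=1
[4,5] (S\(PP\S))/PP  lex  "that"
[5,6] PP/N  lex  "today"
[6,7] N  lex  "under"
[5,7] PP  >  k=6
[4,7] S\(PP\S)  >  k=5
[0,7] S  <  k=4

[0,7] S   <
  [0,4] PP\S   >
    [0,1] "plan" : (PP\S)/NP
    [1,4] NP   >
      [1,3] NP/N   >
        [1,2] "a" : (NP/N)/(NP\PP)
        [2,3] "cat" : NP\PP
      [3,4] "river" : N
  [4,7] S\(PP\S)   >
    [4,5] "that" : (S\(PP\S))/PP
    [5,7] PP   >
      [5,6] "today" : PP/N
      [6,7] "under" : N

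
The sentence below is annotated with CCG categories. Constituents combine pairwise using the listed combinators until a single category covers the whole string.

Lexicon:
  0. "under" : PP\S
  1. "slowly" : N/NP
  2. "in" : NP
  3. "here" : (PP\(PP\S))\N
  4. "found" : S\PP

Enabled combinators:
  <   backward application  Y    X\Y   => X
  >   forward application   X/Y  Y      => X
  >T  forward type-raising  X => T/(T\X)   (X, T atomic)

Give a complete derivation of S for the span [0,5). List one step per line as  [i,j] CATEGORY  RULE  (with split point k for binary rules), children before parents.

[0,5] S   <
  [0,4] PP   <
    [0,1] "under" : PP\S
    [1,4] PP\(PP\S)   <
      [1,3] N   >
        [1,2] "slowly" : N/NP
        [2,3] "in" : NP
      [3,4] "here" : (PP\(PP\S))\N
  [4,5] "found" : S\PP

[0,1] PP\S  lex  "under"
[1,2] N/NP  lex  "slowly"
[2,3] NP  lex  "in"
[1,3] N  >  k=2
[3,4] (PP\(PP\S))\N  lex  "here"
[1,4] PP\(PP\S)  <  k=3
[0,4] PP  <  k=1
[4,5] S\PP  lex  "found"
[0,5] S  <  k=4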